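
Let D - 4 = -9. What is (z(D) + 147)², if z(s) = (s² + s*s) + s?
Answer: 36864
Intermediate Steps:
D = -5 (D = 4 - 9 = -5)
z(s) = s + 2*s² (z(s) = (s² + s²) + s = 2*s² + s = s + 2*s²)
(z(D) + 147)² = (-5*(1 + 2*(-5)) + 147)² = (-5*(1 - 10) + 147)² = (-5*(-9) + 147)² = (45 + 147)² = 192² = 36864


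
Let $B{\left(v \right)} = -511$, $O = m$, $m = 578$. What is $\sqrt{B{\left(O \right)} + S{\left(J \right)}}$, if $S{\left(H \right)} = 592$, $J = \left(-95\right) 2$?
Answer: $9$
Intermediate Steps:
$J = -190$
$O = 578$
$\sqrt{B{\left(O \right)} + S{\left(J \right)}} = \sqrt{-511 + 592} = \sqrt{81} = 9$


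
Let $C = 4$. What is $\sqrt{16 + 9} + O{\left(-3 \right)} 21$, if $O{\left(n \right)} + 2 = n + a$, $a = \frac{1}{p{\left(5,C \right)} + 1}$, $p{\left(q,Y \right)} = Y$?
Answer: $- \frac{479}{5} \approx -95.8$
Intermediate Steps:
$a = \frac{1}{5}$ ($a = \frac{1}{4 + 1} = \frac{1}{5} \approx 0.2$)
$O{\left(n \right)} = - \frac{9}{5} + n$ ($O{\left(n \right)} = -2 + \left(n + \frac{1}{5}\right) = -2 + \left(\frac{1}{5} + n\right) = - \frac{9}{5} + n$)
$\sqrt{16 + 9} + O{\left(-3 \right)} 21 = \sqrt{16 + 9} + \left(- \frac{9}{5} - 3\right) 21 = \sqrt{25} - \frac{504}{5} = 5 - \frac{504}{5} = - \frac{479}{5}$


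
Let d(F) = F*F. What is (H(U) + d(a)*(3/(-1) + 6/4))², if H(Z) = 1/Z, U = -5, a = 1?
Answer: 289/100 ≈ 2.8900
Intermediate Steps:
d(F) = F²
(H(U) + d(a)*(3/(-1) + 6/4))² = (1/(-5) + 1²*(3/(-1) + 6/4))² = (-⅕ + 1*(3*(-1) + 6*(¼)))² = (-⅕ + 1*(-3 + 3/2))² = (-⅕ + 1*(-3/2))² = (-⅕ - 3/2)² = (-17/10)² = 289/100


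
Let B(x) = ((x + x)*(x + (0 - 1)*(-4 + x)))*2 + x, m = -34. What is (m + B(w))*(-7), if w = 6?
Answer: -476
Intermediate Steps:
B(x) = 17*x (B(x) = ((2*x)*(x - (-4 + x)))*2 + x = ((2*x)*(x + (4 - x)))*2 + x = ((2*x)*4)*2 + x = (8*x)*2 + x = 16*x + x = 17*x)
(m + B(w))*(-7) = (-34 + 17*6)*(-7) = (-34 + 102)*(-7) = 68*(-7) = -476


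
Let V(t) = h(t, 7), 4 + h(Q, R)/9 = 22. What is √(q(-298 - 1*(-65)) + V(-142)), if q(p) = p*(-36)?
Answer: 15*√38 ≈ 92.466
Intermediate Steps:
h(Q, R) = 162 (h(Q, R) = -36 + 9*22 = -36 + 198 = 162)
q(p) = -36*p
V(t) = 162
√(q(-298 - 1*(-65)) + V(-142)) = √(-36*(-298 - 1*(-65)) + 162) = √(-36*(-298 + 65) + 162) = √(-36*(-233) + 162) = √(8388 + 162) = √8550 = 15*√38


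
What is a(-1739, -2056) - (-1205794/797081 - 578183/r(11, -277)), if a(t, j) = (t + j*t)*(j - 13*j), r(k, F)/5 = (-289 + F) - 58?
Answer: 219266767773141870257/2486892720 ≈ 8.8169e+10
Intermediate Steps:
r(k, F) = -1735 + 5*F (r(k, F) = 5*((-289 + F) - 58) = 5*(-347 + F) = -1735 + 5*F)
a(t, j) = -12*j*(t + j*t) (a(t, j) = (t + j*t)*(-12*j) = -12*j*(t + j*t))
a(-1739, -2056) - (-1205794/797081 - 578183/r(11, -277)) = -12*(-2056)*(-1739)*(1 - 2056) - (-1205794/797081 - 578183/(-1735 + 5*(-277))) = -12*(-2056)*(-1739)*(-2055) - (-1205794*1/797081 - 578183/(-1735 - 1385)) = 88168969440 - (-1205794/797081 - 578183/(-3120)) = 88168969440 - (-1205794/797081 - 578183*(-1/3120)) = 88168969440 - (-1205794/797081 + 578183/3120) = 88168969440 - 1*457096606543/2486892720 = 88168969440 - 457096606543/2486892720 = 219266767773141870257/2486892720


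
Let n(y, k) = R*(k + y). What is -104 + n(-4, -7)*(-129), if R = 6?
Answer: 8410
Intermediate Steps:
n(y, k) = 6*k + 6*y (n(y, k) = 6*(k + y) = 6*k + 6*y)
-104 + n(-4, -7)*(-129) = -104 + (6*(-7) + 6*(-4))*(-129) = -104 + (-42 - 24)*(-129) = -104 - 66*(-129) = -104 + 8514 = 8410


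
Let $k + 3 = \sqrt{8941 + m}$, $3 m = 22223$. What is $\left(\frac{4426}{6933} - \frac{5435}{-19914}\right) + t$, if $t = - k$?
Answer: $\frac{180003835}{46021254} - \frac{\sqrt{147138}}{3} \approx -123.95$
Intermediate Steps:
$m = \frac{22223}{3}$ ($m = \frac{1}{3} \cdot 22223 = \frac{22223}{3} \approx 7407.7$)
$k = -3 + \frac{\sqrt{147138}}{3}$ ($k = -3 + \sqrt{8941 + \frac{22223}{3}} = -3 + \sqrt{\frac{49046}{3}} = -3 + \frac{\sqrt{147138}}{3} \approx 124.86$)
$t = 3 - \frac{\sqrt{147138}}{3}$ ($t = - (-3 + \frac{\sqrt{147138}}{3}) = 3 - \frac{\sqrt{147138}}{3} \approx -124.86$)
$\left(\frac{4426}{6933} - \frac{5435}{-19914}\right) + t = \left(\frac{4426}{6933} - \frac{5435}{-19914}\right) + \left(3 - \frac{\sqrt{147138}}{3}\right) = \left(4426 \cdot \frac{1}{6933} - - \frac{5435}{19914}\right) + \left(3 - \frac{\sqrt{147138}}{3}\right) = \left(\frac{4426}{6933} + \frac{5435}{19914}\right) + \left(3 - \frac{\sqrt{147138}}{3}\right) = \frac{41940073}{46021254} + \left(3 - \frac{\sqrt{147138}}{3}\right) = \frac{180003835}{46021254} - \frac{\sqrt{147138}}{3}$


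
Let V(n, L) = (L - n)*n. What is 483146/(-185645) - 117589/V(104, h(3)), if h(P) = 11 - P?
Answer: 17006080241/1853479680 ≈ 9.1752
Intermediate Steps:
V(n, L) = n*(L - n)
483146/(-185645) - 117589/V(104, h(3)) = 483146/(-185645) - 117589*1/(104*((11 - 1*3) - 1*104)) = 483146*(-1/185645) - 117589*1/(104*((11 - 3) - 104)) = -483146/185645 - 117589*1/(104*(8 - 104)) = -483146/185645 - 117589/(104*(-96)) = -483146/185645 - 117589/(-9984) = -483146/185645 - 117589*(-1/9984) = -483146/185645 + 117589/9984 = 17006080241/1853479680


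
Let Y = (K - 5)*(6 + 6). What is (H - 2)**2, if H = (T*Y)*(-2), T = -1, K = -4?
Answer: 47524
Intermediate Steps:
Y = -108 (Y = (-4 - 5)*(6 + 6) = -9*12 = -108)
H = -216 (H = -1*(-108)*(-2) = 108*(-2) = -216)
(H - 2)**2 = (-216 - 2)**2 = (-218)**2 = 47524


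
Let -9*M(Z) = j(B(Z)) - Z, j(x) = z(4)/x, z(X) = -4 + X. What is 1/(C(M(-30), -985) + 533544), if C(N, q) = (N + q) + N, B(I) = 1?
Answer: 3/1597657 ≈ 1.8778e-6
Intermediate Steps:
j(x) = 0 (j(x) = (-4 + 4)/x = 0/x = 0)
M(Z) = Z/9 (M(Z) = -(0 - Z)/9 = -(-1)*Z/9 = Z/9)
C(N, q) = q + 2*N
1/(C(M(-30), -985) + 533544) = 1/((-985 + 2*((⅑)*(-30))) + 533544) = 1/((-985 + 2*(-10/3)) + 533544) = 1/((-985 - 20/3) + 533544) = 1/(-2975/3 + 533544) = 1/(1597657/3) = 3/1597657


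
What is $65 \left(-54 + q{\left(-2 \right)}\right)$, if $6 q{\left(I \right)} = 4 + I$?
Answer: $- \frac{10465}{3} \approx -3488.3$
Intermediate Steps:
$q{\left(I \right)} = \frac{2}{3} + \frac{I}{6}$ ($q{\left(I \right)} = \frac{4 + I}{6} = \frac{2}{3} + \frac{I}{6}$)
$65 \left(-54 + q{\left(-2 \right)}\right) = 65 \left(-54 + \left(\frac{2}{3} + \frac{1}{6} \left(-2\right)\right)\right) = 65 \left(-54 + \left(\frac{2}{3} - \frac{1}{3}\right)\right) = 65 \left(-54 + \frac{1}{3}\right) = 65 \left(- \frac{161}{3}\right) = - \frac{10465}{3}$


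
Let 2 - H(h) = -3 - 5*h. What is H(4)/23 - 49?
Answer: -1102/23 ≈ -47.913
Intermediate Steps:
H(h) = 5 + 5*h (H(h) = 2 - (-3 - 5*h) = 2 + (3 + 5*h) = 5 + 5*h)
H(4)/23 - 49 = (5 + 5*4)/23 - 49 = (5 + 20)/23 - 49 = (1/23)*25 - 49 = 25/23 - 49 = -1102/23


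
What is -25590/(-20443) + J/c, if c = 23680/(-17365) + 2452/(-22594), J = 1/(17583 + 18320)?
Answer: 2307265083304879/1843225205126270 ≈ 1.2518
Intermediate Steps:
J = 1/35903 ≈ 2.7853e-5
c = -57760490/39234481 (c = 23680*(-1/17365) + 2452*(-1/22594) = -4736/3473 - 1226/11297 = -57760490/39234481 ≈ -1.4722)
-25590/(-20443) + J/c = -25590/(-20443) + 1/(35903*(-57760490/39234481)) = -25590*(-1/20443) + (1/35903)*(-39234481/57760490) = 25590/20443 - 1705847/90164124890 = 2307265083304879/1843225205126270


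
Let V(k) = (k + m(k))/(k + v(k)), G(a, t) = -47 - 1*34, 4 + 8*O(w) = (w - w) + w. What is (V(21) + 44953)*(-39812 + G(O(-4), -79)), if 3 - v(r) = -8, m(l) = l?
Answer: -28693798217/16 ≈ -1.7934e+9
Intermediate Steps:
v(r) = 11 (v(r) = 3 - 1*(-8) = 3 + 8 = 11)
O(w) = -½ + w/8 (O(w) = -½ + ((w - w) + w)/8 = -½ + (0 + w)/8 = -½ + w/8)
G(a, t) = -81 (G(a, t) = -47 - 34 = -81)
V(k) = 2*k/(11 + k) (V(k) = (k + k)/(k + 11) = (2*k)/(11 + k) = 2*k/(11 + k))
(V(21) + 44953)*(-39812 + G(O(-4), -79)) = (2*21/(11 + 21) + 44953)*(-39812 - 81) = (2*21/32 + 44953)*(-39893) = (2*21*(1/32) + 44953)*(-39893) = (21/16 + 44953)*(-39893) = (719269/16)*(-39893) = -28693798217/16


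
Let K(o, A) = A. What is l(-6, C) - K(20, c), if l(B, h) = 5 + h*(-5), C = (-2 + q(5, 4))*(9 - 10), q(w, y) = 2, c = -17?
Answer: 22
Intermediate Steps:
C = 0 (C = (-2 + 2)*(9 - 10) = 0*(-1) = 0)
l(B, h) = 5 - 5*h
l(-6, C) - K(20, c) = (5 - 5*0) - 1*(-17) = (5 + 0) + 17 = 5 + 17 = 22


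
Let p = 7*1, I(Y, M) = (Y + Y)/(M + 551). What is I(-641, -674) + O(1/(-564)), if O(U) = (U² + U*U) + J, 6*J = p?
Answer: 75574349/6520968 ≈ 11.589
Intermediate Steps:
I(Y, M) = 2*Y/(551 + M) (I(Y, M) = (2*Y)/(551 + M) = 2*Y/(551 + M))
p = 7
J = 7/6 (J = (⅙)*7 = 7/6 ≈ 1.1667)
O(U) = 7/6 + 2*U² (O(U) = (U² + U*U) + 7/6 = (U² + U²) + 7/6 = 2*U² + 7/6 = 7/6 + 2*U²)
I(-641, -674) + O(1/(-564)) = 2*(-641)/(551 - 674) + (7/6 + 2*(1/(-564))²) = 2*(-641)/(-123) + (7/6 + 2*(-1/564)²) = 2*(-641)*(-1/123) + (7/6 + 2*(1/318096)) = 1282/123 + (7/6 + 1/159048) = 1282/123 + 185557/159048 = 75574349/6520968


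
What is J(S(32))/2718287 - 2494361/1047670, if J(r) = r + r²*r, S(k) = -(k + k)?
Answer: -41746133343/16851288410 ≈ -2.4773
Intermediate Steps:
S(k) = -2*k
J(r) = r + r³
J(S(32))/2718287 - 2494361/1047670 = (-2*32 + (-2*32)³)/2718287 - 2494361/1047670 = (-64 + (-64)³)*(1/2718287) - 2494361*1/1047670 = (-64 - 262144)*(1/2718287) - 2494361/1047670 = -262208*1/2718287 - 2494361/1047670 = -262208/2718287 - 2494361/1047670 = -41746133343/16851288410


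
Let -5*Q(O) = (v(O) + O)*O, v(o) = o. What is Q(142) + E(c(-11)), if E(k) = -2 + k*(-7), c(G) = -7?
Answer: -40093/5 ≈ -8018.6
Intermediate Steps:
E(k) = -2 - 7*k
Q(O) = -2*O²/5 (Q(O) = -(O + O)*O/5 = -2*O*O/5 = -2*O²/5)
Q(142) + E(c(-11)) = -⅖*142² + (-2 - 7*(-7)) = -⅖*20164 + (-2 + 49) = -40328/5 + 47 = -40093/5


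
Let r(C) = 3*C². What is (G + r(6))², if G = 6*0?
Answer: 11664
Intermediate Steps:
G = 0
(G + r(6))² = (0 + 3*6²)² = (0 + 3*36)² = (0 + 108)² = 108² = 11664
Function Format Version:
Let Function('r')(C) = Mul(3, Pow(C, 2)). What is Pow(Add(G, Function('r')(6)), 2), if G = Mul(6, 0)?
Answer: 11664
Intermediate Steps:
G = 0
Pow(Add(G, Function('r')(6)), 2) = Pow(Add(0, Mul(3, Pow(6, 2))), 2) = Pow(Add(0, Mul(3, 36)), 2) = Pow(Add(0, 108), 2) = Pow(108, 2) = 11664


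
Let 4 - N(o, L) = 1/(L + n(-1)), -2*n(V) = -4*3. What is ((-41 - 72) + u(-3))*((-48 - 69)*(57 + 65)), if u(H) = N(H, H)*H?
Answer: 1769976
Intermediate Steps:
n(V) = 6 (n(V) = -(-2)*3 = -1/2*(-12) = 6)
N(o, L) = 4 - 1/(6 + L) (N(o, L) = 4 - 1/(L + 6) = 4 - 1/(6 + L))
u(H) = H*(23 + 4*H)/(6 + H) (u(H) = ((23 + 4*H)/(6 + H))*H = H*(23 + 4*H)/(6 + H))
((-41 - 72) + u(-3))*((-48 - 69)*(57 + 65)) = ((-41 - 72) - 3*(23 + 4*(-3))/(6 - 3))*((-48 - 69)*(57 + 65)) = (-113 - 3*(23 - 12)/3)*(-117*122) = (-113 - 3*1/3*11)*(-14274) = (-113 - 11)*(-14274) = -124*(-14274) = 1769976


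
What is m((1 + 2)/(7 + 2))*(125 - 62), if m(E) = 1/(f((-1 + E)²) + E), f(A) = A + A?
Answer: 567/11 ≈ 51.545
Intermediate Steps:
f(A) = 2*A
m(E) = 1/(E + 2*(-1 + E)²) (m(E) = 1/(2*(-1 + E)² + E) = 1/(E + 2*(-1 + E)²))
m((1 + 2)/(7 + 2))*(125 - 62) = (125 - 62)/((1 + 2)/(7 + 2) + 2*(-1 + (1 + 2)/(7 + 2))²) = 63/(3/9 + 2*(-1 + 3/9)²) = 63/(3*(⅑) + 2*(-1 + 3*(⅑))²) = 63/(⅓ + 2*(-1 + ⅓)²) = 63/(⅓ + 2*(-⅔)²) = 63/(⅓ + 2*(4/9)) = 63/(⅓ + 8/9) = 63/(11/9) = (9/11)*63 = 567/11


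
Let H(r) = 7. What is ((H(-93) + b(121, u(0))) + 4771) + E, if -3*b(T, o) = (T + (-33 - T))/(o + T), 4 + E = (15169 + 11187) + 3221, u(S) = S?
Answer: 377862/11 ≈ 34351.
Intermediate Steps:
E = 29573 (E = -4 + ((15169 + 11187) + 3221) = -4 + (26356 + 3221) = -4 + 29577 = 29573)
b(T, o) = 11/(T + o) (b(T, o) = -(T + (-33 - T))/(3*(o + T)) = -(-11)/(T + o) = 11/(T + o))
((H(-93) + b(121, u(0))) + 4771) + E = ((7 + 11/(121 + 0)) + 4771) + 29573 = ((7 + 11/121) + 4771) + 29573 = ((7 + 11*(1/121)) + 4771) + 29573 = ((7 + 1/11) + 4771) + 29573 = (78/11 + 4771) + 29573 = 52559/11 + 29573 = 377862/11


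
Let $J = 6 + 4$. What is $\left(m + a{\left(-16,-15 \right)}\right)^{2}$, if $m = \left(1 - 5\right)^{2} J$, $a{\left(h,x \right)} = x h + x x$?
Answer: $390625$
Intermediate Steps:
$a{\left(h,x \right)} = x^{2} + h x$ ($a{\left(h,x \right)} = h x + x^{2} = x^{2} + h x$)
$J = 10$
$m = 160$ ($m = \left(1 - 5\right)^{2} \cdot 10 = \left(-4\right)^{2} \cdot 10 = 16 \cdot 10 = 160$)
$\left(m + a{\left(-16,-15 \right)}\right)^{2} = \left(160 - 15 \left(-16 - 15\right)\right)^{2} = \left(160 - -465\right)^{2} = \left(160 + 465\right)^{2} = 625^{2} = 390625$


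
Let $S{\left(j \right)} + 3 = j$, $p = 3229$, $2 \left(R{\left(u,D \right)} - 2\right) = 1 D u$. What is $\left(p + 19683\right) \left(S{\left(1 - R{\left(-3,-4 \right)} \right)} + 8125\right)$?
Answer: $185930880$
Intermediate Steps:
$R{\left(u,D \right)} = 2 + \frac{D u}{2}$ ($R{\left(u,D \right)} = 2 + \frac{1 D u}{2} = 2 + \frac{D u}{2}$)
$S{\left(j \right)} = -3 + j$
$\left(p + 19683\right) \left(S{\left(1 - R{\left(-3,-4 \right)} \right)} + 8125\right) = \left(3229 + 19683\right) \left(\left(-3 + \left(1 - \left(2 + \frac{1}{2} \left(-4\right) \left(-3\right)\right)\right)\right) + 8125\right) = 22912 \left(\left(-3 + \left(1 - \left(2 + 6\right)\right)\right) + 8125\right) = 22912 \left(\left(-3 + \left(1 - 8\right)\right) + 8125\right) = 22912 \left(\left(-3 - 7\right) + 8125\right) = 22912 \left(-10 + 8125\right) = 22912 \cdot 8115 = 185930880$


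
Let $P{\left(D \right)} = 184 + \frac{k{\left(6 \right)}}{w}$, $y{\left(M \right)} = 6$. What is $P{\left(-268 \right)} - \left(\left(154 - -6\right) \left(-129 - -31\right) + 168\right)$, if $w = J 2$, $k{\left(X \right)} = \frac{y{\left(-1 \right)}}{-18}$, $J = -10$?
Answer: $\frac{941761}{60} \approx 15696.0$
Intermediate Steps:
$k{\left(X \right)} = - \frac{1}{3}$ ($k{\left(X \right)} = \frac{6}{-18} = 6 \left(- \frac{1}{18}\right) = - \frac{1}{3}$)
$w = -20$ ($w = \left(-10\right) 2 = -20$)
$P{\left(D \right)} = \frac{11041}{60}$ ($P{\left(D \right)} = 184 - \frac{1}{3 \left(-20\right)} = 184 - - \frac{1}{60} = 184 + \frac{1}{60} = \frac{11041}{60}$)
$P{\left(-268 \right)} - \left(\left(154 - -6\right) \left(-129 - -31\right) + 168\right) = \frac{11041}{60} - \left(\left(154 - -6\right) \left(-129 - -31\right) + 168\right) = \frac{11041}{60} - \left(\left(154 + 6\right) \left(-129 + 31\right) + 168\right) = \frac{11041}{60} - \left(160 \left(-98\right) + 168\right) = \frac{11041}{60} - \left(-15680 + 168\right) = \frac{11041}{60} - -15512 = \frac{11041}{60} + 15512 = \frac{941761}{60}$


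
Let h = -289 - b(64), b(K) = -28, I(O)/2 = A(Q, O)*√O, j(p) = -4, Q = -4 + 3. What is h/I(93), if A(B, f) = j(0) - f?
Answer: 87*√93/6014 ≈ 0.13951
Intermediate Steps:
Q = -1
A(B, f) = -4 - f
I(O) = 2*√O*(-4 - O) (I(O) = 2*((-4 - O)*√O) = 2*(√O*(-4 - O)) = 2*√O*(-4 - O))
h = -261 (h = -289 - 1*(-28) = -289 + 28 = -261)
h/I(93) = -261*√93/(186*(-4 - 1*93)) = -261*√93/(186*(-4 - 93)) = -261*(-√93/18042) = -(-87)*√93/6014 = 87*√93/6014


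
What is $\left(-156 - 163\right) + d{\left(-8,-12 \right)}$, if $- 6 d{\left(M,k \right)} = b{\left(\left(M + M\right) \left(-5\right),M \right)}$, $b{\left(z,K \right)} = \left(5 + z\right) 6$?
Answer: $-404$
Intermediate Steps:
$b{\left(z,K \right)} = 30 + 6 z$
$d{\left(M,k \right)} = -5 + 10 M$ ($d{\left(M,k \right)} = - \frac{30 + 6 \left(M + M\right) \left(-5\right)}{6} = - \frac{30 + 6 \cdot 2 M \left(-5\right)}{6} = - \frac{30 + 6 \left(- 10 M\right)}{6} = - \frac{30 - 60 M}{6} = -5 + 10 M$)
$\left(-156 - 163\right) + d{\left(-8,-12 \right)} = \left(-156 - 163\right) + \left(-5 + 10 \left(-8\right)\right) = -319 - 85 = -404$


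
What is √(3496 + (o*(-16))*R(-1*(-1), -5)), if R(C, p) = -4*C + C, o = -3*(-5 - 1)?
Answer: 2*√1090 ≈ 66.030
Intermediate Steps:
o = 18 (o = -3*(-6) = 18)
R(C, p) = -3*C
√(3496 + (o*(-16))*R(-1*(-1), -5)) = √(3496 + (18*(-16))*(-(-3)*(-1))) = √(3496 - (-864)) = √(3496 - 288*(-3)) = √(3496 + 864) = √4360 = 2*√1090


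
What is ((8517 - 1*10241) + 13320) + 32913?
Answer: 44509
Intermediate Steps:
((8517 - 1*10241) + 13320) + 32913 = ((8517 - 10241) + 13320) + 32913 = (-1724 + 13320) + 32913 = 11596 + 32913 = 44509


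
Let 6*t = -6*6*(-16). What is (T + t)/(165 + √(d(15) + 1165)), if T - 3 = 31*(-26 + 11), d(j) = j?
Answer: -12078/5209 + 732*√295/26045 ≈ -1.8360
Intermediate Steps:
T = -462 (T = 3 + 31*(-26 + 11) = 3 + 31*(-15) = 3 - 465 = -462)
t = 96 (t = (-6*6*(-16))/6 = (-36*(-16))/6 = (⅙)*576 = 96)
(T + t)/(165 + √(d(15) + 1165)) = (-462 + 96)/(165 + √(15 + 1165)) = -366/(165 + √1180) = -366/(165 + 2*√295)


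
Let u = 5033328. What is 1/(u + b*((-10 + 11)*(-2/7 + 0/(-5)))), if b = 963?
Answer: 7/35231370 ≈ 1.9869e-7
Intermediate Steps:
1/(u + b*((-10 + 11)*(-2/7 + 0/(-5)))) = 1/(5033328 + 963*((-10 + 11)*(-2/7 + 0/(-5)))) = 1/(5033328 + 963*(1*(-2*⅐ + 0*(-⅕)))) = 1/(5033328 + 963*(1*(-2/7 + 0))) = 1/(5033328 + 963*(1*(-2/7))) = 1/(5033328 + 963*(-2/7)) = 1/(5033328 - 1926/7) = 1/(35231370/7) = 7/35231370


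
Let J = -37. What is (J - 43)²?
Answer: 6400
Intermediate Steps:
(J - 43)² = (-37 - 43)² = (-80)² = 6400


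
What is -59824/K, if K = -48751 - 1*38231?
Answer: 29912/43491 ≈ 0.68777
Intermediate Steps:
K = -86982 (K = -48751 - 38231 = -86982)
-59824/K = -59824/(-86982) = -59824*(-1/86982) = 29912/43491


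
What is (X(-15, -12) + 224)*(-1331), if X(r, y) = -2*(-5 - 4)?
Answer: -322102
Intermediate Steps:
X(r, y) = 18 (X(r, y) = -2*(-9) = 18)
(X(-15, -12) + 224)*(-1331) = (18 + 224)*(-1331) = 242*(-1331) = -322102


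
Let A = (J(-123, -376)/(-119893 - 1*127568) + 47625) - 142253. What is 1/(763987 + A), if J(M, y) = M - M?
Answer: 1/669359 ≈ 1.4940e-6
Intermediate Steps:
J(M, y) = 0
A = -94628 (A = (0/(-119893 - 1*127568) + 47625) - 142253 = (0/(-119893 - 127568) + 47625) - 142253 = (0/(-247461) + 47625) - 142253 = (0*(-1/247461) + 47625) - 142253 = (0 + 47625) - 142253 = 47625 - 142253 = -94628)
1/(763987 + A) = 1/(763987 - 94628) = 1/669359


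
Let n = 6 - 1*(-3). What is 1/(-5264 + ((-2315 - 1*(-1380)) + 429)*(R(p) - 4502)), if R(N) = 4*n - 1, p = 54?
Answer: 1/2255038 ≈ 4.4345e-7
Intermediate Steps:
n = 9 (n = 6 + 3 = 9)
R(N) = 35 (R(N) = 4*9 - 1 = 36 - 1 = 35)
1/(-5264 + ((-2315 - 1*(-1380)) + 429)*(R(p) - 4502)) = 1/(-5264 + ((-2315 - 1*(-1380)) + 429)*(35 - 4502)) = 1/(-5264 + ((-2315 + 1380) + 429)*(-4467)) = 1/(-5264 + (-935 + 429)*(-4467)) = 1/(-5264 - 506*(-4467)) = 1/(-5264 + 2260302) = 1/2255038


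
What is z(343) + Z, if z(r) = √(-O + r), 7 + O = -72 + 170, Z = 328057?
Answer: 328057 + 6*√7 ≈ 3.2807e+5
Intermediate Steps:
O = 91 (O = -7 + (-72 + 170) = -7 + 98 = 91)
z(r) = √(-91 + r) (z(r) = √(-1*91 + r) = √(-91 + r))
z(343) + Z = √(-91 + 343) + 328057 = √252 + 328057 = 6*√7 + 328057 = 328057 + 6*√7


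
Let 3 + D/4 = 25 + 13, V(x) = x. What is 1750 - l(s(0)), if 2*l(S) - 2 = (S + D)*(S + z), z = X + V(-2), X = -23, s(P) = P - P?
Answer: 3499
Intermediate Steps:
s(P) = 0
z = -25 (z = -23 - 2 = -25)
D = 140 (D = -12 + 4*(25 + 13) = -12 + 4*38 = -12 + 152 = 140)
l(S) = 1 + (-25 + S)*(140 + S)/2 (l(S) = 1 + ((S + 140)*(S - 25))/2 = 1 + ((140 + S)*(-25 + S))/2 = 1 + ((-25 + S)*(140 + S))/2 = 1 + (-25 + S)*(140 + S)/2)
1750 - l(s(0)) = 1750 - (-1749 + (1/2)*0**2 + (115/2)*0) = 1750 - (-1749 + (1/2)*0 + 0) = 1750 - (-1749 + 0 + 0) = 1750 - 1*(-1749) = 1750 + 1749 = 3499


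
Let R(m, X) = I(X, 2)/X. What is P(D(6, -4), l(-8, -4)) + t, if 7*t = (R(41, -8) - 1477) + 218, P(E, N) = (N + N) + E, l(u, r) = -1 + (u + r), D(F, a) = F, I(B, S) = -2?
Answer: -5595/28 ≈ -199.82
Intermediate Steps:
R(m, X) = -2/X
l(u, r) = -1 + r + u (l(u, r) = -1 + (r + u) = -1 + r + u)
P(E, N) = E + 2*N (P(E, N) = 2*N + E = E + 2*N)
t = -5035/28 (t = ((-2/(-8) - 1477) + 218)/7 = ((-2*(-1/8) - 1477) + 218)/7 = ((1/4 - 1477) + 218)/7 = (-5907/4 + 218)/7 = (1/7)*(-5035/4) = -5035/28 ≈ -179.82)
P(D(6, -4), l(-8, -4)) + t = (6 + 2*(-1 - 4 - 8)) - 5035/28 = (6 + 2*(-13)) - 5035/28 = (6 - 26) - 5035/28 = -20 - 5035/28 = -5595/28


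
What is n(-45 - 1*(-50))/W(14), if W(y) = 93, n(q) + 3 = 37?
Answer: 34/93 ≈ 0.36559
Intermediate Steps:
n(q) = 34 (n(q) = -3 + 37 = 34)
n(-45 - 1*(-50))/W(14) = 34/93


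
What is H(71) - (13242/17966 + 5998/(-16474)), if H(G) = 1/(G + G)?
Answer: -3844803749/10507001882 ≈ -0.36593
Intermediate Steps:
H(G) = 1/(2*G)
H(71) - (13242/17966 + 5998/(-16474)) = (½)/71 - (13242/17966 + 5998/(-16474)) = (½)*(1/71) - (13242*(1/17966) + 5998*(-1/16474)) = 1/142 - (6621/8983 - 2999/8237) = 1/142 - 1*27597160/73992971 = 1/142 - 27597160/73992971 = -3844803749/10507001882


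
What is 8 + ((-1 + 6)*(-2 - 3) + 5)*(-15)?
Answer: 308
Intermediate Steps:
8 + ((-1 + 6)*(-2 - 3) + 5)*(-15) = 8 + (5*(-5) + 5)*(-15) = 8 + (-25 + 5)*(-15) = 8 - 20*(-15) = 8 + 300 = 308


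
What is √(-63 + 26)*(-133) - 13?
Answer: -13 - 133*I*√37 ≈ -13.0 - 809.01*I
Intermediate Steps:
√(-63 + 26)*(-133) - 13 = √(-37)*(-133) - 13 = (I*√37)*(-133) - 13 = -133*I*√37 - 13 = -13 - 133*I*√37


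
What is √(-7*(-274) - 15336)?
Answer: I*√13418 ≈ 115.84*I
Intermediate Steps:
√(-7*(-274) - 15336) = √(1918 - 15336) = √(-13418) = I*√13418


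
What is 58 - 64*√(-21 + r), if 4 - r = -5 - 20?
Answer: 58 - 128*√2 ≈ -123.02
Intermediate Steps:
r = 29 (r = 4 - (-5 - 20) = 4 - 1*(-25) = 4 + 25 = 29)
58 - 64*√(-21 + r) = 58 - 64*√(-21 + 29) = 58 - 128*√2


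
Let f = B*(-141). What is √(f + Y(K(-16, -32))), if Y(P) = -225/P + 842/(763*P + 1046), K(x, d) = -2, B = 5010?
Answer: I*√2542677315/60 ≈ 840.42*I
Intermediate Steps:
Y(P) = -225/P + 842/(1046 + 763*P)
f = -706410 (f = 5010*(-141) = -706410)
√(f + Y(K(-16, -32))) = √(-706410 + (-235350 - 170833*(-2))/((-2)*(1046 + 763*(-2)))) = √(-706410 - (-235350 + 341666)/(2*(1046 - 1526))) = √(-706410 - ½*106316/(-480)) = √(-706410 - ½*(-1/480)*106316) = √(-706410 + 26579/240) = √(-169511821/240) = I*√2542677315/60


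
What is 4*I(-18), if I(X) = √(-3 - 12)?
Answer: 4*I*√15 ≈ 15.492*I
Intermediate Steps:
I(X) = I*√15 (I(X) = √(-15) = I*√15)
4*I(-18) = 4*(I*√15) = 4*I*√15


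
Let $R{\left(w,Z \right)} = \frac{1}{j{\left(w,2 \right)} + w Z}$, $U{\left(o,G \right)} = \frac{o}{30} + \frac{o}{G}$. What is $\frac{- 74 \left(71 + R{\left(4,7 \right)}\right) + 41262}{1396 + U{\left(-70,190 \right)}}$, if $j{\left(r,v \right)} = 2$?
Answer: $\frac{10261577}{397090} \approx 25.842$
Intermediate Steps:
$U{\left(o,G \right)} = \frac{o}{30} + \frac{o}{G}$ ($U{\left(o,G \right)} = o \frac{1}{30} + \frac{o}{G} = \frac{o}{30} + \frac{o}{G}$)
$R{\left(w,Z \right)} = \frac{1}{2 + Z w}$ ($R{\left(w,Z \right)} = \frac{1}{2 + w Z} = \frac{1}{2 + Z w}$)
$\frac{- 74 \left(71 + R{\left(4,7 \right)}\right) + 41262}{1396 + U{\left(-70,190 \right)}} = \frac{- 74 \left(71 + \frac{1}{2 + 7 \cdot 4}\right) + 41262}{1396 - \left(\frac{7}{3} + \frac{70}{190}\right)} = \frac{- 74 \left(71 + \frac{1}{2 + 28}\right) + 41262}{1396 - \frac{154}{57}} = \frac{- 74 \left(71 + \frac{1}{30}\right) + 41262}{1396 - \frac{154}{57}} = \frac{\left(-74\right) \frac{2131}{30} + 41262}{\frac{79418}{57}} = \left(- \frac{78847}{15} + 41262\right) \frac{57}{79418} = \frac{540083}{15} \cdot \frac{57}{79418} = \frac{10261577}{397090}$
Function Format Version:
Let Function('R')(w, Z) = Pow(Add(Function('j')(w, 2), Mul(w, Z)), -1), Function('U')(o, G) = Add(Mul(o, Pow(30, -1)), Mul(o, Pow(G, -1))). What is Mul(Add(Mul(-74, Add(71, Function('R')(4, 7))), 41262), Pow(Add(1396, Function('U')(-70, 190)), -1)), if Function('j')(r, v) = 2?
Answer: Rational(10261577, 397090) ≈ 25.842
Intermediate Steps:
Function('U')(o, G) = Add(Mul(Rational(1, 30), o), Mul(o, Pow(G, -1))) (Function('U')(o, G) = Add(Mul(o, Rational(1, 30)), Mul(o, Pow(G, -1))) = Add(Mul(Rational(1, 30), o), Mul(o, Pow(G, -1))))
Function('R')(w, Z) = Pow(Add(2, Mul(Z, w)), -1) (Function('R')(w, Z) = Pow(Add(2, Mul(w, Z)), -1) = Pow(Add(2, Mul(Z, w)), -1))
Mul(Add(Mul(-74, Add(71, Function('R')(4, 7))), 41262), Pow(Add(1396, Function('U')(-70, 190)), -1)) = Mul(Add(Mul(-74, Add(71, Pow(Add(2, Mul(7, 4)), -1))), 41262), Pow(Add(1396, Add(Mul(Rational(1, 30), -70), Mul(-70, Pow(190, -1)))), -1)) = Mul(Add(Mul(-74, Add(71, Pow(Add(2, 28), -1))), 41262), Pow(Add(1396, Add(Rational(-7, 3), Mul(-70, Rational(1, 190)))), -1)) = Mul(Add(Mul(-74, Add(71, Pow(30, -1))), 41262), Pow(Add(1396, Add(Rational(-7, 3), Rational(-7, 19))), -1)) = Mul(Add(Mul(-74, Add(71, Rational(1, 30))), 41262), Pow(Add(1396, Rational(-154, 57)), -1)) = Mul(Add(Mul(-74, Rational(2131, 30)), 41262), Pow(Rational(79418, 57), -1)) = Mul(Add(Rational(-78847, 15), 41262), Rational(57, 79418)) = Mul(Rational(540083, 15), Rational(57, 79418)) = Rational(10261577, 397090)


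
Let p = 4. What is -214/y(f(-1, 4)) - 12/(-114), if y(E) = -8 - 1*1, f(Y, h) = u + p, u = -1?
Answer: 4084/171 ≈ 23.883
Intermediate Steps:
f(Y, h) = 3 (f(Y, h) = -1 + 4 = 3)
y(E) = -9 (y(E) = -8 - 1 = -9)
-214/y(f(-1, 4)) - 12/(-114) = -214/(-9) - 12/(-114) = -214*(-1/9) - 12*(-1/114) = 214/9 + 2/19 = 4084/171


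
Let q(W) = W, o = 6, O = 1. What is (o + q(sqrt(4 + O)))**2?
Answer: (6 + sqrt(5))**2 ≈ 67.833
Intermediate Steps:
(o + q(sqrt(4 + O)))**2 = (6 + sqrt(4 + 1))**2 = (6 + sqrt(5))**2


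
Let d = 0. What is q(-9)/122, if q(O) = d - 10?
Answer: -5/61 ≈ -0.081967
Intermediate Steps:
q(O) = -10 (q(O) = 0 - 10 = -10)
q(-9)/122 = -10/122 = -10*1/122 = -5/61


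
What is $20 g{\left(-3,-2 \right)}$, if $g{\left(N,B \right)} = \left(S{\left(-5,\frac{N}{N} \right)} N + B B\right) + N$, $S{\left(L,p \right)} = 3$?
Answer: $-160$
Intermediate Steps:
$g{\left(N,B \right)} = B^{2} + 4 N$ ($g{\left(N,B \right)} = \left(3 N + B B\right) + N = \left(3 N + B^{2}\right) + N = \left(B^{2} + 3 N\right) + N = B^{2} + 4 N$)
$20 g{\left(-3,-2 \right)} = 20 \left(\left(-2\right)^{2} + 4 \left(-3\right)\right) = 20 \left(4 - 12\right) = 20 \left(-8\right) = -160$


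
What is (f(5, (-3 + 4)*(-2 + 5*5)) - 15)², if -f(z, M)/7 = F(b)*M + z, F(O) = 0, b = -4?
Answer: 2500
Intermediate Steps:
f(z, M) = -7*z (f(z, M) = -7*(0*M + z) = -7*(0 + z) = -7*z)
(f(5, (-3 + 4)*(-2 + 5*5)) - 15)² = (-7*5 - 15)² = (-35 - 15)² = (-50)² = 2500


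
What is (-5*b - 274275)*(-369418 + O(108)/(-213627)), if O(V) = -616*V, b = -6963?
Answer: 6299202237979560/71209 ≈ 8.8461e+10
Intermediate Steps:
(-5*b - 274275)*(-369418 + O(108)/(-213627)) = (-5*(-6963) - 274275)*(-369418 - 616*108/(-213627)) = (34815 - 274275)*(-369418 - 66528*(-1/213627)) = -239460*(-369418 + 22176/71209) = -239460*(-26305864186/71209) = 6299202237979560/71209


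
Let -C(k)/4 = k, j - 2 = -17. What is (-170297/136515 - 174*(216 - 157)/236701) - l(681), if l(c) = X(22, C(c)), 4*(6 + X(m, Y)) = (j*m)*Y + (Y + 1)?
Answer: -1524127231535597/6802786740 ≈ -2.2404e+5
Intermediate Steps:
j = -15 (j = 2 - 17 = -15)
C(k) = -4*k
X(m, Y) = -23/4 + Y/4 - 15*Y*m/4 (X(m, Y) = -6 + ((-15*m)*Y + (Y + 1))/4 = -6 + (-15*Y*m + (1 + Y))/4 = -6 + (1 + Y - 15*Y*m)/4 = -6 + (¼ + Y/4 - 15*Y*m/4) = -23/4 + Y/4 - 15*Y*m/4)
l(c) = -23/4 + 329*c (l(c) = -23/4 + (-4*c)/4 - 15/4*(-4*c)*22 = -23/4 - c + 330*c = -23/4 + 329*c)
(-170297/136515 - 174*(216 - 157)/236701) - l(681) = (-170297/136515 - 174*(216 - 157)/236701) - (-23/4 + 329*681) = (-170297*1/136515 - 174*59*(1/236701)) - (-23/4 + 224049) = (-8963/7185 - 10266*1/236701) - 1*896173/4 = (-8963/7185 - 10266/236701) - 896173/4 = -2195312273/1700696685 - 896173/4 = -1524127231535597/6802786740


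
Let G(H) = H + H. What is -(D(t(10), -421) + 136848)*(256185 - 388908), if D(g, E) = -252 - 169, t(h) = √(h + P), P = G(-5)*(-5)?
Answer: 18107000721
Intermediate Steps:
G(H) = 2*H
P = 50 (P = (2*(-5))*(-5) = -10*(-5) = 50)
t(h) = √(50 + h) (t(h) = √(h + 50) = √(50 + h))
D(g, E) = -421
-(D(t(10), -421) + 136848)*(256185 - 388908) = -(-421 + 136848)*(256185 - 388908) = -136427*(-132723) = -1*(-18107000721) = 18107000721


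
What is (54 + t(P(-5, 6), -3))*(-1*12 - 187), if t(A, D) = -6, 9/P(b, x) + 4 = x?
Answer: -9552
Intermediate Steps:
P(b, x) = 9/(-4 + x)
(54 + t(P(-5, 6), -3))*(-1*12 - 187) = (54 - 6)*(-1*12 - 187) = 48*(-12 - 187) = 48*(-199) = -9552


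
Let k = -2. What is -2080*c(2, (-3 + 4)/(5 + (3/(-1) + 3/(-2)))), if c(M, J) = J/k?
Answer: 2080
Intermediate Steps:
c(M, J) = -J/2 (c(M, J) = J/(-2) = J*(-½) = -J/2)
-2080*c(2, (-3 + 4)/(5 + (3/(-1) + 3/(-2)))) = -(-1040)*(-3 + 4)/(5 + (3/(-1) + 3/(-2))) = -(-1040)*1/(5 + (3*(-1) + 3*(-½))) = -(-1040)*1/(5 + (-3 - 3/2)) = -(-1040)*1/(5 - 9/2) = -(-1040)*1/(½) = -(-1040)*1*2 = -(-1040)*2 = -2080*(-1) = 2080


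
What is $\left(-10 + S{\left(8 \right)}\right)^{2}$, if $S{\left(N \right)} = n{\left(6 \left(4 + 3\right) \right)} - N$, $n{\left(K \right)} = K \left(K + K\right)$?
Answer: $12320100$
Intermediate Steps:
$n{\left(K \right)} = 2 K^{2}$ ($n{\left(K \right)} = K 2 K = 2 K^{2}$)
$S{\left(N \right)} = 3528 - N$ ($S{\left(N \right)} = 2 \left(6 \left(4 + 3\right)\right)^{2} - N = 2 \left(6 \cdot 7\right)^{2} - N = 2 \cdot 42^{2} - N = 2 \cdot 1764 - N = 3528 - N$)
$\left(-10 + S{\left(8 \right)}\right)^{2} = \left(-10 + \left(3528 - 8\right)\right)^{2} = \left(-10 + 3520\right)^{2} = 3510^{2} = 12320100$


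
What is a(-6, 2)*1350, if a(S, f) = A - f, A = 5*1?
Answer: 4050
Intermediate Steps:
A = 5
a(S, f) = 5 - f
a(-6, 2)*1350 = (5 - 1*2)*1350 = (5 - 2)*1350 = 3*1350 = 4050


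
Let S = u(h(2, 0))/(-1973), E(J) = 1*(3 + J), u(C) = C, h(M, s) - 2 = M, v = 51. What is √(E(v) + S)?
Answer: √210199474/1973 ≈ 7.3483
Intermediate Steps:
h(M, s) = 2 + M
E(J) = 3 + J
S = -4/1973 (S = (2 + 2)/(-1973) = 4*(-1/1973) = -4/1973 ≈ -0.0020274)
√(E(v) + S) = √((3 + 51) - 4/1973) = √(54 - 4/1973) = √(106538/1973) = √210199474/1973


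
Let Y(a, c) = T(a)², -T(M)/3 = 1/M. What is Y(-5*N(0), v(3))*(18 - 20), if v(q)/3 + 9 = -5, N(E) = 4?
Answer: -9/200 ≈ -0.045000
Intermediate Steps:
v(q) = -42 (v(q) = -27 + 3*(-5) = -27 - 15 = -42)
T(M) = -3/M
Y(a, c) = 9/a² (Y(a, c) = (-3/a)² = 9/a²)
Y(-5*N(0), v(3))*(18 - 20) = (9/(-5*4)²)*(18 - 20) = (9/(-20)²)*(-2) = (9*(1/400))*(-2) = (9/400)*(-2) = -9/200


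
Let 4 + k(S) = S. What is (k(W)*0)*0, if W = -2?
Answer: 0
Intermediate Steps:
k(S) = -4 + S
(k(W)*0)*0 = ((-4 - 2)*0)*0 = -6*0*0 = 0*0 = 0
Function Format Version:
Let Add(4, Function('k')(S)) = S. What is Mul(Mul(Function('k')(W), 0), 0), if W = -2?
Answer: 0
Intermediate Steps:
Function('k')(S) = Add(-4, S)
Mul(Mul(Function('k')(W), 0), 0) = Mul(Mul(Add(-4, -2), 0), 0) = Mul(Mul(-6, 0), 0) = Mul(0, 0) = 0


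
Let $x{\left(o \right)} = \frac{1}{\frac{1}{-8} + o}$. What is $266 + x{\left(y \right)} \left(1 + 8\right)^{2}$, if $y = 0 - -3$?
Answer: $\frac{6766}{23} \approx 294.17$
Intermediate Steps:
$y = 3$ ($y = 0 + 3 = 3$)
$x{\left(o \right)} = \frac{1}{- \frac{1}{8} + o}$
$266 + x{\left(y \right)} \left(1 + 8\right)^{2} = 266 + \frac{8}{-1 + 8 \cdot 3} \left(1 + 8\right)^{2} = 266 + \frac{8}{-1 + 24} \cdot 9^{2} = 266 + \frac{8}{23} \cdot 81 = 266 + \frac{648}{23} = \frac{6766}{23}$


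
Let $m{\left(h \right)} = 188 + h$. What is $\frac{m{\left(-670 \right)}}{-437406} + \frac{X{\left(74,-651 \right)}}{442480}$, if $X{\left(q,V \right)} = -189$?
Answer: $\frac{65302813}{96771703440} \approx 0.00067481$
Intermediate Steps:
$\frac{m{\left(-670 \right)}}{-437406} + \frac{X{\left(74,-651 \right)}}{442480} = \frac{188 - 670}{-437406} - \frac{189}{442480} = \left(-482\right) \left(- \frac{1}{437406}\right) - \frac{189}{442480} = \frac{241}{218703} - \frac{189}{442480} = \frac{65302813}{96771703440}$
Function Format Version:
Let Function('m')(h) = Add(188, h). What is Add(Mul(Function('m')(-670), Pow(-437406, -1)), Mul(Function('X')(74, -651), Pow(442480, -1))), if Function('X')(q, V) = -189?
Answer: Rational(65302813, 96771703440) ≈ 0.00067481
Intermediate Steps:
Add(Mul(Function('m')(-670), Pow(-437406, -1)), Mul(Function('X')(74, -651), Pow(442480, -1))) = Add(Mul(Add(188, -670), Pow(-437406, -1)), Mul(-189, Pow(442480, -1))) = Add(Mul(-482, Rational(-1, 437406)), Mul(-189, Rational(1, 442480))) = Add(Rational(241, 218703), Rational(-189, 442480)) = Rational(65302813, 96771703440)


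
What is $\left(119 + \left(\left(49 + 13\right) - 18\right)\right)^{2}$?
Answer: $26569$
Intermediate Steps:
$\left(119 + \left(\left(49 + 13\right) - 18\right)\right)^{2} = \left(119 + \left(62 - 18\right)\right)^{2} = \left(119 + 44\right)^{2} = 163^{2} = 26569$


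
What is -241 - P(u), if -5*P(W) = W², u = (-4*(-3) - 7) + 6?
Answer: -1084/5 ≈ -216.80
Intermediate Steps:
u = 11 (u = (12 - 7) + 6 = 5 + 6 = 11)
P(W) = -W²/5
-241 - P(u) = -241 - (-1)*11²/5 = -241 - (-1)*121/5 = -241 - 1*(-121/5) = -241 + 121/5 = -1084/5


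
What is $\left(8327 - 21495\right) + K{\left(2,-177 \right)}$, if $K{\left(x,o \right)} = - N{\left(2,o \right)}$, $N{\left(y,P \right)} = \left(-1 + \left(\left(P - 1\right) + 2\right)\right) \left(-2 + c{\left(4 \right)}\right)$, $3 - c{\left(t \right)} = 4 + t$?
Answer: $-14407$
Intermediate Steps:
$c{\left(t \right)} = -1 - t$ ($c{\left(t \right)} = 3 - \left(4 + t\right) = -1 - t$)
$N{\left(y,P \right)} = - 7 P$ ($N{\left(y,P \right)} = \left(-1 + \left(\left(P - 1\right) + 2\right)\right) \left(-2 - 5\right) = \left(-1 + \left(\left(-1 + P\right) + 2\right)\right) \left(-2 - 5\right) = \left(-1 + \left(1 + P\right)\right) \left(-2 - 5\right) = P \left(-7\right) = - 7 P$)
$K{\left(x,o \right)} = 7 o$ ($K{\left(x,o \right)} = - \left(-7\right) o = 7 o$)
$\left(8327 - 21495\right) + K{\left(2,-177 \right)} = \left(8327 - 21495\right) + 7 \left(-177\right) = -13168 - 1239 = -14407$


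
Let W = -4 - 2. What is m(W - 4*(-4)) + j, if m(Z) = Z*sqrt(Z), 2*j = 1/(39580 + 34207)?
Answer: 1/147574 + 10*sqrt(10) ≈ 31.623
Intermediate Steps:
W = -6
j = 1/147574 (j = 1/(2*(39580 + 34207)) = (1/2)/73787 = (1/2)*(1/73787) = 1/147574 ≈ 6.7763e-6)
m(Z) = Z**(3/2)
m(W - 4*(-4)) + j = (-6 - 4*(-4))**(3/2) + 1/147574 = (-6 + 16)**(3/2) + 1/147574 = 10**(3/2) + 1/147574 = 10*sqrt(10) + 1/147574 = 1/147574 + 10*sqrt(10)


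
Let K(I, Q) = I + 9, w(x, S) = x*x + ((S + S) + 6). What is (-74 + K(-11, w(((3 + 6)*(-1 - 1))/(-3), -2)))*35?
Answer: -2660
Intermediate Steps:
w(x, S) = 6 + x² + 2*S (w(x, S) = x² + (2*S + 6) = x² + (6 + 2*S) = 6 + x² + 2*S)
K(I, Q) = 9 + I
(-74 + K(-11, w(((3 + 6)*(-1 - 1))/(-3), -2)))*35 = (-74 + (9 - 11))*35 = (-74 - 2)*35 = -76*35 = -2660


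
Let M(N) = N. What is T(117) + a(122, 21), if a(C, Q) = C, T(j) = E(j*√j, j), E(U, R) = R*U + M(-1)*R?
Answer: 5 + 41067*√13 ≈ 1.4807e+5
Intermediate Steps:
E(U, R) = -R + R*U (E(U, R) = R*U - R = -R + R*U)
T(j) = j*(-1 + j^(3/2)) (T(j) = j*(-1 + j*√j) = j*(-1 + j^(3/2)))
T(117) + a(122, 21) = (117^(5/2) - 1*117) + 122 = (41067*√13 - 117) + 122 = (-117 + 41067*√13) + 122 = 5 + 41067*√13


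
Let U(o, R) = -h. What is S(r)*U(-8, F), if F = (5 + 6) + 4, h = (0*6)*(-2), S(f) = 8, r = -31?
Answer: 0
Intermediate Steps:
h = 0 (h = 0*(-2) = 0)
F = 15 (F = 11 + 4 = 15)
U(o, R) = 0 (U(o, R) = -1*0 = 0)
S(r)*U(-8, F) = 8*0 = 0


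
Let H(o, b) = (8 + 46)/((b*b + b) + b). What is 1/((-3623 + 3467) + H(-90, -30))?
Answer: -140/21831 ≈ -0.0064129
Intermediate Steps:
H(o, b) = 54/(b² + 2*b) (H(o, b) = 54/((b² + b) + b) = 54/((b + b²) + b) = 54/(b² + 2*b))
1/((-3623 + 3467) + H(-90, -30)) = 1/((-3623 + 3467) + 54/(-30*(2 - 30))) = 1/(-156 + 54*(-1/30)/(-28)) = 1/(-156 + 54*(-1/30)*(-1/28)) = 1/(-156 + 9/140) = 1/(-21831/140) = -140/21831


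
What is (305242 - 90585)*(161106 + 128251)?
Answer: 62112505549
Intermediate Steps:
(305242 - 90585)*(161106 + 128251) = 214657*289357 = 62112505549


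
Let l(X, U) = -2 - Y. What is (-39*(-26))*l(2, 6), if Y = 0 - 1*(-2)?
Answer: -4056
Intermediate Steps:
Y = 2 (Y = 0 + 2 = 2)
l(X, U) = -4 (l(X, U) = -2 - 1*2 = -2 - 2 = -4)
(-39*(-26))*l(2, 6) = -39*(-26)*(-4) = 1014*(-4) = -4056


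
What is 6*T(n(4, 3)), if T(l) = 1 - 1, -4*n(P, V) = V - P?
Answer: 0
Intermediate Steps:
n(P, V) = -V/4 + P/4 (n(P, V) = -(V - P)/4 = -V/4 + P/4)
T(l) = 0
6*T(n(4, 3)) = 6*0 = 0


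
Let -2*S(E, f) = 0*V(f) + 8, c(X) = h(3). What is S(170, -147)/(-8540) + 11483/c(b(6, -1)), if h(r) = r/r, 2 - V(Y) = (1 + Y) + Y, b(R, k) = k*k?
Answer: 24516206/2135 ≈ 11483.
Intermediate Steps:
b(R, k) = k²
V(Y) = 1 - 2*Y (V(Y) = 2 - ((1 + Y) + Y) = 2 - (1 + 2*Y) = 2 + (-1 - 2*Y) = 1 - 2*Y)
h(r) = 1
c(X) = 1
S(E, f) = -4 (S(E, f) = -(0*(1 - 2*f) + 8)/2 = -(0 + 8)/2 = -½*8 = -4)
S(170, -147)/(-8540) + 11483/c(b(6, -1)) = -4/(-8540) + 11483/1 = -4*(-1/8540) + 11483*1 = 1/2135 + 11483 = 24516206/2135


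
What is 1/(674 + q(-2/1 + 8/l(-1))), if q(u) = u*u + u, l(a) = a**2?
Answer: 1/716 ≈ 0.0013966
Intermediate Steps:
q(u) = u + u**2 (q(u) = u**2 + u = u + u**2)
1/(674 + q(-2/1 + 8/l(-1))) = 1/(674 + (-2/1 + 8/((-1)**2))*(1 + (-2/1 + 8/((-1)**2)))) = 1/(674 + (-2*1 + 8/1)*(1 + (-2*1 + 8/1))) = 1/(674 + (-2 + 8*1)*(1 + (-2 + 8*1))) = 1/(674 + (-2 + 8)*(1 + (-2 + 8))) = 1/(674 + 6*(1 + 6)) = 1/(674 + 6*7) = 1/(674 + 42) = 1/716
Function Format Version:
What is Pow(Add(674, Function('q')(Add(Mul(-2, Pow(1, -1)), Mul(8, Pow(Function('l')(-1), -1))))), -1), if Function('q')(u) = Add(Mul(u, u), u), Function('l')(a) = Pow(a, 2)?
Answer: Rational(1, 716) ≈ 0.0013966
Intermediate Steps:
Function('q')(u) = Add(u, Pow(u, 2)) (Function('q')(u) = Add(Pow(u, 2), u) = Add(u, Pow(u, 2)))
Pow(Add(674, Function('q')(Add(Mul(-2, Pow(1, -1)), Mul(8, Pow(Function('l')(-1), -1))))), -1) = Pow(Add(674, Mul(Add(Mul(-2, Pow(1, -1)), Mul(8, Pow(Pow(-1, 2), -1))), Add(1, Add(Mul(-2, Pow(1, -1)), Mul(8, Pow(Pow(-1, 2), -1)))))), -1) = Pow(Add(674, Mul(Add(Mul(-2, 1), Mul(8, Pow(1, -1))), Add(1, Add(Mul(-2, 1), Mul(8, Pow(1, -1)))))), -1) = Pow(Add(674, Mul(Add(-2, Mul(8, 1)), Add(1, Add(-2, Mul(8, 1))))), -1) = Pow(Add(674, Mul(Add(-2, 8), Add(1, Add(-2, 8)))), -1) = Pow(Add(674, Mul(6, Add(1, 6))), -1) = Pow(Add(674, Mul(6, 7)), -1) = Pow(Add(674, 42), -1) = Pow(716, -1) = Rational(1, 716)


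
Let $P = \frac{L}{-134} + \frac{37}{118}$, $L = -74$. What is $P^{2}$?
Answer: $\frac{46854025}{62504836} \approx 0.74961$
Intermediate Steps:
$P = \frac{6845}{7906}$ ($P = - \frac{74}{-134} + \frac{37}{118} = \left(-74\right) \left(- \frac{1}{134}\right) + 37 \cdot \frac{1}{118} = \frac{37}{67} + \frac{37}{118} = \frac{6845}{7906} \approx 0.8658$)
$P^{2} = \left(\frac{6845}{7906}\right)^{2} = \frac{46854025}{62504836}$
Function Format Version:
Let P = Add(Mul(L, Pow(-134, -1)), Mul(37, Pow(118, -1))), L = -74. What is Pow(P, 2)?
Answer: Rational(46854025, 62504836) ≈ 0.74961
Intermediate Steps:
P = Rational(6845, 7906) (P = Add(Mul(-74, Pow(-134, -1)), Mul(37, Pow(118, -1))) = Add(Mul(-74, Rational(-1, 134)), Mul(37, Rational(1, 118))) = Add(Rational(37, 67), Rational(37, 118)) = Rational(6845, 7906) ≈ 0.86580)
Pow(P, 2) = Pow(Rational(6845, 7906), 2) = Rational(46854025, 62504836)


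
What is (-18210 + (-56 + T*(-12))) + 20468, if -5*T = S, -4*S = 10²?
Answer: 2142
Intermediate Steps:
S = -25 (S = -¼*10² = -¼*100 = -25)
T = 5 (T = -⅕*(-25) = 5)
(-18210 + (-56 + T*(-12))) + 20468 = (-18210 + (-56 + 5*(-12))) + 20468 = (-18210 + (-56 - 60)) + 20468 = (-18210 - 116) + 20468 = -18326 + 20468 = 2142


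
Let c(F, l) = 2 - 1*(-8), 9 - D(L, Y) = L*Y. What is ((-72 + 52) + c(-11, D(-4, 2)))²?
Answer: 100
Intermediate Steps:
D(L, Y) = 9 - L*Y
c(F, l) = 10 (c(F, l) = 2 + 8 = 10)
((-72 + 52) + c(-11, D(-4, 2)))² = ((-72 + 52) + 10)² = (-20 + 10)² = (-10)² = 100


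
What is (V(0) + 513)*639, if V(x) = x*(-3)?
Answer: 327807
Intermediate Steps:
V(x) = -3*x
(V(0) + 513)*639 = (-3*0 + 513)*639 = (0 + 513)*639 = 513*639 = 327807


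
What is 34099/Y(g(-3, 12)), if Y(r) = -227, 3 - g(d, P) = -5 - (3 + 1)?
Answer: -34099/227 ≈ -150.22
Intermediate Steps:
g(d, P) = 12 (g(d, P) = 3 - (-5 - (3 + 1)) = 3 - (-5 - 1*4) = 3 - (-5 - 4) = 3 - 1*(-9) = 3 + 9 = 12)
34099/Y(g(-3, 12)) = 34099/(-227) = 34099*(-1/227) = -34099/227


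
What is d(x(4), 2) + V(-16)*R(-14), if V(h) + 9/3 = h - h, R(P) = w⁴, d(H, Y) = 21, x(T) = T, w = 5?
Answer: -1854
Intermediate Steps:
R(P) = 625 (R(P) = 5⁴ = 625)
V(h) = -3 (V(h) = -3 + (h - h) = -3 + 0 = -3)
d(x(4), 2) + V(-16)*R(-14) = 21 - 3*625 = 21 - 1875 = -1854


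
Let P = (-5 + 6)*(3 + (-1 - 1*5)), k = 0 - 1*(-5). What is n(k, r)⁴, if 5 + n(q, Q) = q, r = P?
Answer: 0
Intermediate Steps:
k = 5 (k = 0 + 5 = 5)
P = -3 (P = 1*(3 + (-1 - 5)) = 1*(3 - 6) = 1*(-3) = -3)
r = -3
n(q, Q) = -5 + q
n(k, r)⁴ = (-5 + 5)⁴ = 0⁴ = 0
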